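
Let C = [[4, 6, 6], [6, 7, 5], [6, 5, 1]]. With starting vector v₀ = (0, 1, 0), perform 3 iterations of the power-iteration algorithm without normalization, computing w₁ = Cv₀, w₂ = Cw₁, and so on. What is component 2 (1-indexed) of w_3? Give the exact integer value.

1726

w1 = Cv₀ = (4·0 + 6·1 + 6·0; 6·0 + 7·1 + 5·0; 6·0 + 5·1 + 1·0) = (6, 7, 5)
w2 = Cw1 = (4·6 + 6·7 + 6·5; 6·6 + 7·7 + 5·5; 6·6 + 5·7 + 1·5) = (96, 110, 76)
w3 = Cw2 = (1500, 1726, 1202)
The requested component of w3 is 1726.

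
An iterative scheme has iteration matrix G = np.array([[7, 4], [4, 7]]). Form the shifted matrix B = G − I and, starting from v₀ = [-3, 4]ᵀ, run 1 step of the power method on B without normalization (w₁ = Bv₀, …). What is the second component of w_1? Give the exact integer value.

B = G − I has rows (6, 4); (4, 6)
w1 = Bv₀ = (6·(-3) + 4·4; 4·(-3) + 6·4) = (-2, 12)
Requested component of w1: 12

12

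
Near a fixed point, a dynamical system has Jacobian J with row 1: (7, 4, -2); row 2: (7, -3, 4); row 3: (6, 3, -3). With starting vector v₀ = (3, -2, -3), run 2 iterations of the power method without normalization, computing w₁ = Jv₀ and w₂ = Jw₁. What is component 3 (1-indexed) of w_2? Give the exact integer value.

w1 = Jv₀ = (19, 15, 21)
w2 = Jw1 = (151, 172, 96)
The requested component of w2 is 96.

96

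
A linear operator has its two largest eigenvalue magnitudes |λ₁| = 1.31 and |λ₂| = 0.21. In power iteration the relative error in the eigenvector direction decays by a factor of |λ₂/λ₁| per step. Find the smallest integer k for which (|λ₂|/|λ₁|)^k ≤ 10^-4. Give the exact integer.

|λ₂/λ₁| = 0.21/1.31 = 0.16031
Need k ≥ ln(10^-4) / ln(0.16031) = -9.2103 / -1.8307 ≈ 5.031
Smallest integer k satisfying the bound: 6

6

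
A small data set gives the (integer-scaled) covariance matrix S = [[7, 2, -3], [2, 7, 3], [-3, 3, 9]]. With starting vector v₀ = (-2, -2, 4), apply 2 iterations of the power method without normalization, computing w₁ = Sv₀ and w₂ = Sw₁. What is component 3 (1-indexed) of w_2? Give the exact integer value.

w1 = Sv₀ = (-30, -6, 36)
w2 = Sw1 = (-330, 6, 396)
The requested component of w2 is 396.

396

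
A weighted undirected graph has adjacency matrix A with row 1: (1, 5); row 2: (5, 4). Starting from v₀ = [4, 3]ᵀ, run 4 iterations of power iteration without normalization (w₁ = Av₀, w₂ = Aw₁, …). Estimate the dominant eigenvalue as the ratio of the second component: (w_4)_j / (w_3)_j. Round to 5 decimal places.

w1 = Av₀ = (1·4 + 5·3; 5·4 + 4·3) = (19, 32)
w2 = Aw1 = (1·19 + 5·32; 5·19 + 4·32) = (179, 223)
w3 = Aw2 = (1294, 1787)
w4 = Aw3 = (10229, 13618)
Ratio at component: 13618 / 1787 = 7.62059

λ ≈ 7.62059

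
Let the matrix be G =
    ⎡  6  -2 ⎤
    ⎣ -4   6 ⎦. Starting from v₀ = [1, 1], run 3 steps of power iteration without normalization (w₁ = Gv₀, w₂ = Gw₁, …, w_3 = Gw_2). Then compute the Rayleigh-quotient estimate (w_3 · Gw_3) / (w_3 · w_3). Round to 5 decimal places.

w1 = Gv₀ = (6·1 + (-2)·1; (-4)·1 + 6·1) = (4, 2)
w2 = Gw1 = (6·4 + (-2)·2; (-4)·4 + 6·2) = (20, -4)
w3 = Gw2 = (128, -104)
Gw3 = (976, -1136)
w3·Gw3 = 128·976 + (-104)·(-1136) = 243072; w3·w3 = 128·128 + (-104)·(-104) = 27200
λ ≈ 243072/27200 = 8.93647

8.93647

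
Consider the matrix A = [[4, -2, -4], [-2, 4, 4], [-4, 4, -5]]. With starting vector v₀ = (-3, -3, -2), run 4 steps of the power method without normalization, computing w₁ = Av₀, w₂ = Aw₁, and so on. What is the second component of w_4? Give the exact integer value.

-1048

w1 = Av₀ = (4·(-3) + (-2)·(-3) + (-4)·(-2); (-2)·(-3) + 4·(-3) + 4·(-2); (-4)·(-3) + 4·(-3) + (-5)·(-2)) = (2, -14, 10)
w2 = Aw1 = (4·2 + (-2)·(-14) + (-4)·10; (-2)·2 + 4·(-14) + 4·10; (-4)·2 + 4·(-14) + (-5)·10) = (-4, -20, -114)
w3 = Aw2 = (480, -528, 506)
w4 = Aw3 = (952, -1048, -6562)
The requested component of w4 is -1048.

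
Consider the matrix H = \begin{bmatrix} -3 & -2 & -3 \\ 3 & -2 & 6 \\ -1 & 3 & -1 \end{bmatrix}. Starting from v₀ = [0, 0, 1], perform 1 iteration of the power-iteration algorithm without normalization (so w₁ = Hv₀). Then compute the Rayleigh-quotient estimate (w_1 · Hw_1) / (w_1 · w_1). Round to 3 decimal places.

-4.000

w1 = Hv₀ = (-3, 6, -1)
Hw1 = (0, -27, 22)
w1·Hw1 = (-3)·0 + 6·(-27) + (-1)·22 = -184; w1·w1 = (-3)·(-3) + 6·6 + (-1)·(-1) = 46
λ ≈ -184/46 = -4.000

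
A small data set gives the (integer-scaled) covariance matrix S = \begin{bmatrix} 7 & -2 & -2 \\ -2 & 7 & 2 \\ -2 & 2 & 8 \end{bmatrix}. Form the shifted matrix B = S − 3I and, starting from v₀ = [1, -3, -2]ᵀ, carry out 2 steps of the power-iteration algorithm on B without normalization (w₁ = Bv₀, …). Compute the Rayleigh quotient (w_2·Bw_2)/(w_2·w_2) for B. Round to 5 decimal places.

B = S − 3I has rows (4, -2, -2); (-2, 4, 2); (-2, 2, 5)
w1 = Bv₀ = (4·1 + (-2)·(-3) + (-2)·(-2); (-2)·1 + 4·(-3) + 2·(-2); (-2)·1 + 2·(-3) + 5·(-2)) = (14, -18, -18)
w2 = Bw1 = (4·14 + (-2)·(-18) + (-2)·(-18); (-2)·14 + 4·(-18) + 2·(-18); (-2)·14 + 2·(-18) + 5·(-18)) = (128, -136, -154)
Bw2 = (1092, -1108, -1298)
w2·Bw2 = 490356; w2·w2 = 58596; μ ≈ 490356/58596 = 8.36842

8.36842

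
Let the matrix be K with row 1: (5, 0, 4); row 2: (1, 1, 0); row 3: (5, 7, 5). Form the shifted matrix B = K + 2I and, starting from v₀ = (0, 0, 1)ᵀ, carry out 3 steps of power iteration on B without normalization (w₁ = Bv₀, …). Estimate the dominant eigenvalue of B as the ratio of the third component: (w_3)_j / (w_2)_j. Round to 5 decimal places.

B = K + 2I has rows (7, 0, 4); (1, 3, 0); (5, 7, 7)
w1 = Bv₀ = (7·0 + 0·0 + 4·1; 1·0 + 3·0 + 0·1; 5·0 + 7·0 + 7·1) = (4, 0, 7)
w2 = Bw1 = (7·4 + 0·0 + 4·7; 1·4 + 3·0 + 0·7; 5·4 + 7·0 + 7·7) = (56, 4, 69)
w3 = Bw2 = (668, 68, 791)
Ratio: 791/69 = 11.46377

11.46377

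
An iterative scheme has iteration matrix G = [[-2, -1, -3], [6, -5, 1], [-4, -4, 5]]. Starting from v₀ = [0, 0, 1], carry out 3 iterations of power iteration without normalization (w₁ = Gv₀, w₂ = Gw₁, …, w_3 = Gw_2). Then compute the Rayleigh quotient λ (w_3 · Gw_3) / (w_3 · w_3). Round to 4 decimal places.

λ ≈ 4.7746

w1 = Gv₀ = (-3, 1, 5)
w2 = Gw1 = (-10, -18, 33)
w3 = Gw2 = (-61, 63, 277)
Gw3 = (-772, -404, 1377)
w3·Gw3 = (-61)·(-772) + 63·(-404) + 277·1377 = 403069; w3·w3 = (-61)·(-61) + 63·63 + 277·277 = 84419
λ ≈ 403069/84419 = 4.7746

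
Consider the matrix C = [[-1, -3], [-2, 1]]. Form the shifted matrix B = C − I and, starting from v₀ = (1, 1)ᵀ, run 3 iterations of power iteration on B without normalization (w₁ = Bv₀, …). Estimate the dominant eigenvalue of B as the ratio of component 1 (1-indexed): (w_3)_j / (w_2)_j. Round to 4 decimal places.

-3.8750

B = C − I has rows (-2, -3); (-2, 0)
w1 = Bv₀ = (-5, -2)
w2 = Bw1 = (16, 10)
w3 = Bw2 = (-62, -32)
Ratio: -62/16 = -3.8750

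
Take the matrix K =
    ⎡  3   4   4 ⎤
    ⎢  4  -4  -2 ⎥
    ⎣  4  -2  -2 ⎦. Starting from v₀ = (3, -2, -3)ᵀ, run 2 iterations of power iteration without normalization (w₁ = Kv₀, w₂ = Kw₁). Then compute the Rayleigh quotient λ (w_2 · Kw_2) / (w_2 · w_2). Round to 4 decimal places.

w1 = Kv₀ = (-11, 26, 22)
w2 = Kw1 = (159, -192, -140)
Kw2 = (-851, 1684, 1300)
w2·Kw2 = 159·(-851) + (-192)·1684 + (-140)·1300 = -640637; w2·w2 = 159·159 + (-192)·(-192) + (-140)·(-140) = 81745
λ ≈ -640637/81745 = -7.8370

λ ≈ -7.8370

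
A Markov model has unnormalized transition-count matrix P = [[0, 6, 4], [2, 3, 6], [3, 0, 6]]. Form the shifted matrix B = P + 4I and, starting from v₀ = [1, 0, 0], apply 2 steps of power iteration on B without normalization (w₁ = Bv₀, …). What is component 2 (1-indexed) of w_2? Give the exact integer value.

B = P + 4I has rows (4, 6, 4); (2, 7, 6); (3, 0, 10)
w1 = Bv₀ = (4, 2, 3)
w2 = Bw1 = (40, 40, 42)
Requested component of w2: 40

40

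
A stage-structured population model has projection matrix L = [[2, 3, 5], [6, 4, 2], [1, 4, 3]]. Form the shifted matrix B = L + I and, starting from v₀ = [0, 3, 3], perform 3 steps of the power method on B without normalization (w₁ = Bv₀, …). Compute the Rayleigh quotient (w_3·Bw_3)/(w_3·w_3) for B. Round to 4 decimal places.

B = L + I has rows (3, 3, 5); (6, 5, 2); (1, 4, 4)
w1 = Bv₀ = (3·0 + 3·3 + 5·3; 6·0 + 5·3 + 2·3; 1·0 + 4·3 + 4·3) = (24, 21, 24)
w2 = Bw1 = (3·24 + 3·21 + 5·24; 6·24 + 5·21 + 2·24; 1·24 + 4·21 + 4·24) = (255, 297, 204)
w3 = Bw2 = (2676, 3423, 2259)
Bw3 = (29592, 37689, 25404)
w3·Bw3 = 265585275; w3·w3 = 23980986; μ ≈ 265585275/23980986 = 11.0748

11.0748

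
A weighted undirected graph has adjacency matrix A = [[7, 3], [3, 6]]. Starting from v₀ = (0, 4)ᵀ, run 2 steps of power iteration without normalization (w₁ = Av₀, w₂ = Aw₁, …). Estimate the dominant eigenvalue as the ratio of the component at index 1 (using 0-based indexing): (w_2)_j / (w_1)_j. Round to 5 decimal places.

w1 = Av₀ = (7·0 + 3·4; 3·0 + 6·4) = (12, 24)
w2 = Aw1 = (7·12 + 3·24; 3·12 + 6·24) = (156, 180)
Ratio at component: 180 / 24 = 7.50000

7.50000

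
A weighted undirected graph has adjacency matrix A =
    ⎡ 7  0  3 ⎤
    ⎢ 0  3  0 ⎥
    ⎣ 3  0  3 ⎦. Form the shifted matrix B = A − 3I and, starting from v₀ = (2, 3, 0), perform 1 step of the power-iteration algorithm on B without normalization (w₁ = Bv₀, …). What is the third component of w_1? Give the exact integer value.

6

B = A − 3I has rows (4, 0, 3); (0, 0, 0); (3, 0, 0)
w1 = Bv₀ = (4·2 + 0·3 + 3·0; 0·2 + 0·3 + 0·0; 3·2 + 0·3 + 0·0) = (8, 0, 6)
Requested component of w1: 6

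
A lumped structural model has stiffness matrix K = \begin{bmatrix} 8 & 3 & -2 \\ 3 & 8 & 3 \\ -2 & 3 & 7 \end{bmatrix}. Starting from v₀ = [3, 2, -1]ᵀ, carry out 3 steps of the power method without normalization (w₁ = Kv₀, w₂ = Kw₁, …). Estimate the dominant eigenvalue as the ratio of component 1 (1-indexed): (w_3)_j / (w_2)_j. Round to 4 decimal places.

w1 = Kv₀ = (8·3 + 3·2 + (-2)·(-1); 3·3 + 8·2 + 3·(-1); (-2)·3 + 3·2 + 7·(-1)) = (32, 22, -7)
w2 = Kw1 = (8·32 + 3·22 + (-2)·(-7); 3·32 + 8·22 + 3·(-7); (-2)·32 + 3·22 + 7·(-7)) = (336, 251, -47)
w3 = Kw2 = (3535, 2875, -248)
Ratio at component: 3535 / 336 = 10.5208

10.5208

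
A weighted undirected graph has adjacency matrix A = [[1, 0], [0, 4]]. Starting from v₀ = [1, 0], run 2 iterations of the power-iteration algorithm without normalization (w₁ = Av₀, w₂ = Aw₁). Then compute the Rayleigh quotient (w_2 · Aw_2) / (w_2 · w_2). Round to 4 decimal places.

w1 = Av₀ = (1·1 + 0·0; 0·1 + 4·0) = (1, 0)
w2 = Aw1 = (1·1 + 0·0; 0·1 + 4·0) = (1, 0)
Aw2 = (1, 0)
w2·Aw2 = 1·1 + 0·0 = 1; w2·w2 = 1·1 + 0·0 = 1
λ ≈ 1/1 = 1.0000

1.0000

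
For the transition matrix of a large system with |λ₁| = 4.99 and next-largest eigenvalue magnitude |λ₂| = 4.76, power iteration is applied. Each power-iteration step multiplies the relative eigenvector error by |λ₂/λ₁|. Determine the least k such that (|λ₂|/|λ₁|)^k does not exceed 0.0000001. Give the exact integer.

|λ₂/λ₁| = 4.76/4.99 = 0.95391
Need k ≥ ln(0.0000001) / ln(0.95391) = -16.1181 / -0.0472 ≈ 341.570
Smallest integer k satisfying the bound: 342

342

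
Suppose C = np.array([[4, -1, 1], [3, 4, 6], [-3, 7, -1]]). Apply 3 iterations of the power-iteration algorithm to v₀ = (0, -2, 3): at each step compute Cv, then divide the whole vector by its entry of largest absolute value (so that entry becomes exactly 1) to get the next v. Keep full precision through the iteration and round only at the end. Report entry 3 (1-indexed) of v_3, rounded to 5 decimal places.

Cv0 = (5.000000, 10.000000, -17.000000); divide by -17.000000 → v1 = (-0.294118, -0.588235, 1.000000)
Cv1 = (0.411765, 2.764706, -4.235294); divide by -4.235294 → v2 = (-0.097222, -0.652778, 1.000000)
Cv2 = (1.263889, 3.097222, -5.277778); divide by -5.277778 → v3 = (-0.239474, -0.586842, 1.000000)
Requested entry of v3: -380/-380 = 1.00000

1.00000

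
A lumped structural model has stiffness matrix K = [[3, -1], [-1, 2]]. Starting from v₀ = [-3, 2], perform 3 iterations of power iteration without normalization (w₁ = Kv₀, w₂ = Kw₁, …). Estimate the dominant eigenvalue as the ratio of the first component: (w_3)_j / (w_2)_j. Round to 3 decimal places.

w1 = Kv₀ = (-11, 7)
w2 = Kw1 = (-40, 25)
w3 = Kw2 = (-145, 90)
Ratio at component: -145 / -40 = 3.625

3.625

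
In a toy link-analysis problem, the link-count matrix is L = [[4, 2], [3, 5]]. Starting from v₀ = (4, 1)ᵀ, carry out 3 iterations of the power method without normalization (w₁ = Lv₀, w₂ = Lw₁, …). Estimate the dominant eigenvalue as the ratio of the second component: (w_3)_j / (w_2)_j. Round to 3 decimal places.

7.288

w1 = Lv₀ = (4·4 + 2·1; 3·4 + 5·1) = (18, 17)
w2 = Lw1 = (4·18 + 2·17; 3·18 + 5·17) = (106, 139)
w3 = Lw2 = (702, 1013)
Ratio at component: 1013 / 139 = 7.288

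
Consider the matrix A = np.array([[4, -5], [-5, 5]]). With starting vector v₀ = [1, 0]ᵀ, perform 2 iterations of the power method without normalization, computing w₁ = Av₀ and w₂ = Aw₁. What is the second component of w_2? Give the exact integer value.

-45

w1 = Av₀ = (4, -5)
w2 = Aw1 = (41, -45)
The requested component of w2 is -45.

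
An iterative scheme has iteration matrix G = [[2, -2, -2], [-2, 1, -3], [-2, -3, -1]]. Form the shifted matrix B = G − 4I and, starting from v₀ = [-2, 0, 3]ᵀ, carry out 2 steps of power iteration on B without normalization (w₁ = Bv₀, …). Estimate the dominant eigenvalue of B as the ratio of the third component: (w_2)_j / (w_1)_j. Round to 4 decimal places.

B = G − 4I has rows (-2, -2, -2); (-2, -3, -3); (-2, -3, -5)
w1 = Bv₀ = (-2, -5, -11)
w2 = Bw1 = (36, 52, 74)
Ratio: 74/-11 = -6.7273

-6.7273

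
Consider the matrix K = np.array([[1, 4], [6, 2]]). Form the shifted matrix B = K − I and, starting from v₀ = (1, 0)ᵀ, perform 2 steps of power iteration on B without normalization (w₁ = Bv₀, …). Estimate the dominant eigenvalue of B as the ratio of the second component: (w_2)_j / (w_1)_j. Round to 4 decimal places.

μ ≈ 1.0000

B = K − I has rows (0, 4); (6, 1)
w1 = Bv₀ = (0·1 + 4·0; 6·1 + 1·0) = (0, 6)
w2 = Bw1 = (0·0 + 4·6; 6·0 + 1·6) = (24, 6)
Ratio: 6/6 = 1.0000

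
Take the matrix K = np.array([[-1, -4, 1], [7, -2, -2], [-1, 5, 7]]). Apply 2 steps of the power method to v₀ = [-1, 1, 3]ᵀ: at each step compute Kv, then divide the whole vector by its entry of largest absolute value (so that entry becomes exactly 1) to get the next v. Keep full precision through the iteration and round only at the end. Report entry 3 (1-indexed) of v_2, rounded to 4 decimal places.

1.0000

Kv0 = (0.00000, -15.00000, 27.00000); divide by 27.00000 → v1 = (0.00000, -0.55556, 1.00000)
Kv1 = (3.22222, -0.88889, 4.22222); divide by 4.22222 → v2 = (0.76316, -0.21053, 1.00000)
Requested entry of v2: 114/114 = 1.0000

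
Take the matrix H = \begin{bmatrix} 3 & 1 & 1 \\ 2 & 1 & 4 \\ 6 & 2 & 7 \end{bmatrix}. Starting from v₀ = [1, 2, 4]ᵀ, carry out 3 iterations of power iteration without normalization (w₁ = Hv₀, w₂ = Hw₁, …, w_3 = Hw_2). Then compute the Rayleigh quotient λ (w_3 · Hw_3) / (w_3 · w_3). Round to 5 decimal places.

λ ≈ 9.47215

w1 = Hv₀ = (3·1 + 1·2 + 1·4; 2·1 + 1·2 + 4·4; 6·1 + 2·2 + 7·4) = (9, 20, 38)
w2 = Hw1 = (3·9 + 1·20 + 1·38; 2·9 + 1·20 + 4·38; 6·9 + 2·20 + 7·38) = (85, 190, 360)
w3 = Hw2 = (805, 1800, 3410)
Hw3 = (7625, 17050, 32300)
w3·Hw3 = 805·7625 + 1800·17050 + 3410·32300 = 146971125; w3·w3 = 805·805 + 1800·1800 + 3410·3410 = 15516125
λ ≈ 146971125/15516125 = 9.47215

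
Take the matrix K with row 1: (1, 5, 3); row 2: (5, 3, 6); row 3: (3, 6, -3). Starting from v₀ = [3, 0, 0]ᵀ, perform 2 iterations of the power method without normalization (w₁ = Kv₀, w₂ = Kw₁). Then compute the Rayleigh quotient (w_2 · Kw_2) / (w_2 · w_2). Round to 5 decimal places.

w1 = Kv₀ = (1·3 + 5·0 + 3·0; 5·3 + 3·0 + 6·0; 3·3 + 6·0 + (-3)·0) = (3, 15, 9)
w2 = Kw1 = (1·3 + 5·15 + 3·9; 5·3 + 3·15 + 6·9; 3·3 + 6·15 + (-3)·9) = (105, 114, 72)
Kw2 = (891, 1299, 783)
w2·Kw2 = 105·891 + 114·1299 + 72·783 = 298017; w2·w2 = 105·105 + 114·114 + 72·72 = 29205
λ ≈ 298017/29205 = 10.20431

10.20431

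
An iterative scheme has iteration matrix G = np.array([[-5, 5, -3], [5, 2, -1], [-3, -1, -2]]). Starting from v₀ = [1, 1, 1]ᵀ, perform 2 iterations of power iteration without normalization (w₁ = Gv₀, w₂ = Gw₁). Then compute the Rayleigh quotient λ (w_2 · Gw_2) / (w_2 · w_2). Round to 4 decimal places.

w1 = Gv₀ = ((-5)·1 + 5·1 + (-3)·1; 5·1 + 2·1 + (-1)·1; (-3)·1 + (-1)·1 + (-2)·1) = (-3, 6, -6)
w2 = Gw1 = ((-5)·(-3) + 5·6 + (-3)·(-6); 5·(-3) + 2·6 + (-1)·(-6); (-3)·(-3) + (-1)·6 + (-2)·(-6)) = (63, 3, 15)
Gw2 = (-345, 306, -222)
w2·Gw2 = 63·(-345) + 3·306 + 15·(-222) = -24147; w2·w2 = 63·63 + 3·3 + 15·15 = 4203
λ ≈ -24147/4203 = -5.7452

-5.7452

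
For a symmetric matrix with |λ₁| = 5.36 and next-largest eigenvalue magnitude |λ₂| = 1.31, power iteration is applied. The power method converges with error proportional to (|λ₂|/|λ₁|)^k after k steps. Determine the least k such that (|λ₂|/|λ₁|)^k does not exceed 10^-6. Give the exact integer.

10

|λ₂/λ₁| = 1.31/5.36 = 0.24440
Need k ≥ ln(10^-6) / ln(0.24440) = -13.8155 / -1.4089 ≈ 9.806
Smallest integer k satisfying the bound: 10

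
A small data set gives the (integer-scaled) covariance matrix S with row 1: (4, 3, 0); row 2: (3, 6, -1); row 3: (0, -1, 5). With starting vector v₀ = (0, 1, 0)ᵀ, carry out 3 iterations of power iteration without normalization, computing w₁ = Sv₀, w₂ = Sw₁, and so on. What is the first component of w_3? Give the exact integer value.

258

w1 = Sv₀ = (4·0 + 3·1 + 0·0; 3·0 + 6·1 + (-1)·0; 0·0 + (-1)·1 + 5·0) = (3, 6, -1)
w2 = Sw1 = (4·3 + 3·6 + 0·(-1); 3·3 + 6·6 + (-1)·(-1); 0·3 + (-1)·6 + 5·(-1)) = (30, 46, -11)
w3 = Sw2 = (258, 377, -101)
The requested component of w3 is 258.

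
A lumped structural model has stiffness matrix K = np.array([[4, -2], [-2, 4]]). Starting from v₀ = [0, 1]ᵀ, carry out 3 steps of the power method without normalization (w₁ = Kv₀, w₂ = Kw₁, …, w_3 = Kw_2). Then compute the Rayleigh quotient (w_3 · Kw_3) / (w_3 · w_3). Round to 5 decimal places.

5.99452

w1 = Kv₀ = (-2, 4)
w2 = Kw1 = (-16, 20)
w3 = Kw2 = (-104, 112)
Kw3 = (-640, 656)
w3·Kw3 = (-104)·(-640) + 112·656 = 140032; w3·w3 = (-104)·(-104) + 112·112 = 23360
λ ≈ 140032/23360 = 5.99452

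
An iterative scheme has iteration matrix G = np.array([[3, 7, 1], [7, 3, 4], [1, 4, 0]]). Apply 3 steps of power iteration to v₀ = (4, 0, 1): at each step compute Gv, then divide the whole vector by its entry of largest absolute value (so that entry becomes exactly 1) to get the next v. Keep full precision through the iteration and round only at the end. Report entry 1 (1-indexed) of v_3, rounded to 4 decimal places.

0.7768

Gv0 = (13.00000, 32.00000, 4.00000); divide by 32.00000 → v1 = (0.40625, 1.00000, 0.12500)
Gv1 = (8.34375, 6.34375, 4.40625); divide by 8.34375 → v2 = (1.00000, 0.76030, 0.52809)
Gv2 = (8.85019, 11.39326, 4.04120); divide by 11.39326 → v3 = (0.77679, 1.00000, 0.35470)
Requested entry of v3: 2363/3042 = 0.7768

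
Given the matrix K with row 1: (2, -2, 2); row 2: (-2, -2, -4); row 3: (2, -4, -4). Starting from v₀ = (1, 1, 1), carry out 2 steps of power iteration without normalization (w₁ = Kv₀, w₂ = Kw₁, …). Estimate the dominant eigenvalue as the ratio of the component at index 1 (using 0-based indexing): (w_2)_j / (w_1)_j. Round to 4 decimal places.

λ ≈ -4.5000

w1 = Kv₀ = (2·1 + (-2)·1 + 2·1; (-2)·1 + (-2)·1 + (-4)·1; 2·1 + (-4)·1 + (-4)·1) = (2, -8, -6)
w2 = Kw1 = (2·2 + (-2)·(-8) + 2·(-6); (-2)·2 + (-2)·(-8) + (-4)·(-6); 2·2 + (-4)·(-8) + (-4)·(-6)) = (8, 36, 60)
Ratio at component: 36 / -8 = -4.5000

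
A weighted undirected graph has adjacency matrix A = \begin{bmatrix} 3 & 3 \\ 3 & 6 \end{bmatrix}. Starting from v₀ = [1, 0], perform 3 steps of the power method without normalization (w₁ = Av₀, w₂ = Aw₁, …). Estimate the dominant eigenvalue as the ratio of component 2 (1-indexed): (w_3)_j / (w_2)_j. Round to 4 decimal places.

w1 = Av₀ = (3, 3)
w2 = Aw1 = (18, 27)
w3 = Aw2 = (135, 216)
Ratio at component: 216 / 27 = 8.0000

8.0000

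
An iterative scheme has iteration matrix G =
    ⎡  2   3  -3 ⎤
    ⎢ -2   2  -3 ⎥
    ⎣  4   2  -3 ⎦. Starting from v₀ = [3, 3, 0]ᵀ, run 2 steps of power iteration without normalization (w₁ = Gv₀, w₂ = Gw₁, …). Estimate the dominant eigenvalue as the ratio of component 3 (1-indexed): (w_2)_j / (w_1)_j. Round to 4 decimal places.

0.3333

w1 = Gv₀ = (2·3 + 3·3 + (-3)·0; (-2)·3 + 2·3 + (-3)·0; 4·3 + 2·3 + (-3)·0) = (15, 0, 18)
w2 = Gw1 = (2·15 + 3·0 + (-3)·18; (-2)·15 + 2·0 + (-3)·18; 4·15 + 2·0 + (-3)·18) = (-24, -84, 6)
Ratio at component: 6 / 18 = 0.3333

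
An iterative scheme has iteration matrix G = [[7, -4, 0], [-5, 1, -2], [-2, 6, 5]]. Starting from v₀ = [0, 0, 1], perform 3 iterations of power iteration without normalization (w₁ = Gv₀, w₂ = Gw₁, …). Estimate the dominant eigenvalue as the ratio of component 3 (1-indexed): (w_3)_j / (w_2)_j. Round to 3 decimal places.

-1.769

w1 = Gv₀ = (7·0 + (-4)·0 + 0·1; (-5)·0 + 1·0 + (-2)·1; (-2)·0 + 6·0 + 5·1) = (0, -2, 5)
w2 = Gw1 = (7·0 + (-4)·(-2) + 0·5; (-5)·0 + 1·(-2) + (-2)·5; (-2)·0 + 6·(-2) + 5·5) = (8, -12, 13)
w3 = Gw2 = (104, -78, -23)
Ratio at component: -23 / 13 = -1.769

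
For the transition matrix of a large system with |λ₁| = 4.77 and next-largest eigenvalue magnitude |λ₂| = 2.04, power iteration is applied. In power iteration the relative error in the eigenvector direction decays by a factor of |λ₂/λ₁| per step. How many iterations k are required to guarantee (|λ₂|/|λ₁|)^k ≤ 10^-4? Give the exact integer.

11

|λ₂/λ₁| = 2.04/4.77 = 0.42767
Need k ≥ ln(10^-4) / ln(0.42767) = -9.2103 / -0.8494 ≈ 10.843
Smallest integer k satisfying the bound: 11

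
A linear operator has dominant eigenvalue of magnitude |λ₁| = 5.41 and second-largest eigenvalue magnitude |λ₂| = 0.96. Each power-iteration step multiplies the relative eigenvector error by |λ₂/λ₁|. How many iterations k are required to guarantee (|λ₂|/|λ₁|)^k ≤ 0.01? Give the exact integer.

|λ₂/λ₁| = 0.96/5.41 = 0.17745
Need k ≥ ln(0.01) / ln(0.17745) = -4.6052 / -1.7291 ≈ 2.663
Smallest integer k satisfying the bound: 3

3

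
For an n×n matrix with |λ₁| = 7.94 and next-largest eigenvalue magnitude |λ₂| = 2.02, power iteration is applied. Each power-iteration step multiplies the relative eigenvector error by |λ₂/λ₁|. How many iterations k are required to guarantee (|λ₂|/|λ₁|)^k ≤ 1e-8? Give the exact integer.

|λ₂/λ₁| = 2.02/7.94 = 0.25441
Need k ≥ ln(1e-8) / ln(0.25441) = -18.4207 / -1.3688 ≈ 13.457
Smallest integer k satisfying the bound: 14

14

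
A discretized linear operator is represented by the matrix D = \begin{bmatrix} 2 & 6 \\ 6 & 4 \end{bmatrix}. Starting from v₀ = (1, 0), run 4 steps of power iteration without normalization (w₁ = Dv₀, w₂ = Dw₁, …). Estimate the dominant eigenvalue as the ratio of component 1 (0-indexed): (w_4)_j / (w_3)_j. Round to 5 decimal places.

w1 = Dv₀ = (2·1 + 6·0; 6·1 + 4·0) = (2, 6)
w2 = Dw1 = (2·2 + 6·6; 6·2 + 4·6) = (40, 36)
w3 = Dw2 = (296, 384)
w4 = Dw3 = (2896, 3312)
Ratio at component: 3312 / 384 = 8.62500

8.62500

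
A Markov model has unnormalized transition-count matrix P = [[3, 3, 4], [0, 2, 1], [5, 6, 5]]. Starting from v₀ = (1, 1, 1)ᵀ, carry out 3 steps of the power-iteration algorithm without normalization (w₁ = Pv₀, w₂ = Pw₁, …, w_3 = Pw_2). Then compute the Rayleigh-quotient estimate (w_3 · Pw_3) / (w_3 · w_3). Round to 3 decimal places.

λ ≈ 9.321

w1 = Pv₀ = (10, 3, 16)
w2 = Pw1 = (103, 22, 148)
w3 = Pw2 = (967, 192, 1387)
Pw3 = (9025, 1771, 12922)
w3·Pw3 = 967·9025 + 192·1771 + 1387·12922 = 26990021; w3·w3 = 967·967 + 192·192 + 1387·1387 = 2895722
λ ≈ 26990021/2895722 = 9.321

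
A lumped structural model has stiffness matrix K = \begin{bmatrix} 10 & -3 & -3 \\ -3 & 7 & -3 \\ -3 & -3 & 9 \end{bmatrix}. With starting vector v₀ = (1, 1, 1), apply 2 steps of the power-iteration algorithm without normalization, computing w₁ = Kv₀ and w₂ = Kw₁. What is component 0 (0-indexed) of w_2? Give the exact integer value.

28

w1 = Kv₀ = (10·1 + (-3)·1 + (-3)·1; (-3)·1 + 7·1 + (-3)·1; (-3)·1 + (-3)·1 + 9·1) = (4, 1, 3)
w2 = Kw1 = (10·4 + (-3)·1 + (-3)·3; (-3)·4 + 7·1 + (-3)·3; (-3)·4 + (-3)·1 + 9·3) = (28, -14, 12)
The requested component of w2 is 28.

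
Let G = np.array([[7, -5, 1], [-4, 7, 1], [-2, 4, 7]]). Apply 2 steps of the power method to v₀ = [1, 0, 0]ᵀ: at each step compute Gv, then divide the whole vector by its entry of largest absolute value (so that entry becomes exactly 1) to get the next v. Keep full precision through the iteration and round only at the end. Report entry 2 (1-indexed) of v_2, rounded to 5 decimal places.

Gv0 = (7.000000, -4.000000, -2.000000); divide by 7.000000 → v1 = (1.000000, -0.571429, -0.285714)
Gv1 = (9.571429, -8.285714, -6.285714); divide by 9.571429 → v2 = (1.000000, -0.865672, -0.656716)
Requested entry of v2: -58/67 = -0.86567

-0.86567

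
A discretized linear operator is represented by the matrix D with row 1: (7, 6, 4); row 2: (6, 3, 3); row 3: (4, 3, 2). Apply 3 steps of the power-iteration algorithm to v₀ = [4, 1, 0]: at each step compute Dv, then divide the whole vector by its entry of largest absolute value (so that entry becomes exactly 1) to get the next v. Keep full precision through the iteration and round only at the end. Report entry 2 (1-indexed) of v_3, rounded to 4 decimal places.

0.7256

Dv0 = (34.00000, 27.00000, 19.00000); divide by 34.00000 → v1 = (1.00000, 0.79412, 0.55882)
Dv1 = (14.00000, 10.05882, 7.50000); divide by 14.00000 → v2 = (1.00000, 0.71849, 0.53571)
Dv2 = (13.45378, 9.76261, 7.22689); divide by 13.45378 → v3 = (1.00000, 0.72564, 0.53716)
Requested entry of v3: 4647/6404 = 0.7256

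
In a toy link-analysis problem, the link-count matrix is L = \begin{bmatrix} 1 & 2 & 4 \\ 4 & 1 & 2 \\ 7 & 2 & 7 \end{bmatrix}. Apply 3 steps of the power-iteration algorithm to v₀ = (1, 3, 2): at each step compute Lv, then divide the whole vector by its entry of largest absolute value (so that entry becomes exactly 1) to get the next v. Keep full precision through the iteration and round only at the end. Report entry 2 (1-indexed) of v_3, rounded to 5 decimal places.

Lv0 = (15.000000, 11.000000, 27.000000); divide by 27.000000 → v1 = (0.555556, 0.407407, 1.000000)
Lv1 = (5.370370, 4.629630, 11.703704); divide by 11.703704 → v2 = (0.458861, 0.395570, 1.000000)
Lv2 = (5.250000, 4.231013, 11.003165); divide by 11.003165 → v3 = (0.477135, 0.384527, 1.000000)
Requested entry of v3: 1337/3477 = 0.38453

0.38453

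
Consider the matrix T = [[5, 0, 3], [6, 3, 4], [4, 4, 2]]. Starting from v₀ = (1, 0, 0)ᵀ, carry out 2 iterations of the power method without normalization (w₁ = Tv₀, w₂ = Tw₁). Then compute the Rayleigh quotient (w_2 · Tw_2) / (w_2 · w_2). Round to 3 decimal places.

w1 = Tv₀ = (5, 6, 4)
w2 = Tw1 = (37, 64, 52)
Tw2 = (341, 622, 508)
w2·Tw2 = 37·341 + 64·622 + 52·508 = 78841; w2·w2 = 37·37 + 64·64 + 52·52 = 8169
λ ≈ 78841/8169 = 9.651

λ ≈ 9.651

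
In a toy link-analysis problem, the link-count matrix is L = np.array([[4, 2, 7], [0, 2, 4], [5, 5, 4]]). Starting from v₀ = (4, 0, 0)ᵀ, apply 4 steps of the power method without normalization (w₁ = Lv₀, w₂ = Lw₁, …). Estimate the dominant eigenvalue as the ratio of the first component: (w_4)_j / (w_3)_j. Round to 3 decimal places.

λ ≈ 11.643

w1 = Lv₀ = (16, 0, 20)
w2 = Lw1 = (204, 80, 160)
w3 = Lw2 = (2096, 800, 2060)
w4 = Lw3 = (24404, 9840, 22720)
Ratio at component: 24404 / 2096 = 11.643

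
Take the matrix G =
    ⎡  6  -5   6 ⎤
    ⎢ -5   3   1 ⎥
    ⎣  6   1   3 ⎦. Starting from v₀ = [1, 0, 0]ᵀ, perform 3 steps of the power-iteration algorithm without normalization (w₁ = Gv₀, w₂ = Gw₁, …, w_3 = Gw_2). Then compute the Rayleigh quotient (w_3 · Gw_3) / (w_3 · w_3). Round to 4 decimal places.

λ ≈ 12.0560

w1 = Gv₀ = (6·1 + (-5)·0 + 6·0; (-5)·1 + 3·0 + 1·0; 6·1 + 1·0 + 3·0) = (6, -5, 6)
w2 = Gw1 = (6·6 + (-5)·(-5) + 6·6; (-5)·6 + 3·(-5) + 1·6; 6·6 + 1·(-5) + 3·6) = (97, -39, 49)
w3 = Gw2 = (1071, -553, 690)
Gw3 = (13331, -6324, 7943)
w3·Gw3 = 1071·13331 + (-553)·(-6324) + 690·7943 = 23255343; w3·w3 = 1071·1071 + (-553)·(-553) + 690·690 = 1928950
λ ≈ 23255343/1928950 = 12.0560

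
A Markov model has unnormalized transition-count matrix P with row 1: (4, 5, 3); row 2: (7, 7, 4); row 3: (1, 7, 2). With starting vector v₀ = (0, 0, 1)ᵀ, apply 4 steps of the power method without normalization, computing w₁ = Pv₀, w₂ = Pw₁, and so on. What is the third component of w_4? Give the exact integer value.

w1 = Pv₀ = (4·0 + 5·0 + 3·1; 7·0 + 7·0 + 4·1; 1·0 + 7·0 + 2·1) = (3, 4, 2)
w2 = Pw1 = (4·3 + 5·4 + 3·2; 7·3 + 7·4 + 4·2; 1·3 + 7·4 + 2·2) = (38, 57, 35)
w3 = Pw2 = (542, 805, 507)
w4 = Pw3 = (7714, 11457, 7191)
The requested component of w4 is 7191.

7191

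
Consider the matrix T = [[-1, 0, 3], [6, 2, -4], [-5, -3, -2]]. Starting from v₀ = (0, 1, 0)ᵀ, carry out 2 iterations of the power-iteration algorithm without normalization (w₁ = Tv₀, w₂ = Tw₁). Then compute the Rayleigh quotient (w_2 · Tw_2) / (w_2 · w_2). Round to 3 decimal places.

λ ≈ -1.285

w1 = Tv₀ = (0, 2, -3)
w2 = Tw1 = (-9, 16, 0)
Tw2 = (9, -22, -3)
w2·Tw2 = (-9)·9 + 16·(-22) + 0·(-3) = -433; w2·w2 = (-9)·(-9) + 16·16 + 0·0 = 337
λ ≈ -433/337 = -1.285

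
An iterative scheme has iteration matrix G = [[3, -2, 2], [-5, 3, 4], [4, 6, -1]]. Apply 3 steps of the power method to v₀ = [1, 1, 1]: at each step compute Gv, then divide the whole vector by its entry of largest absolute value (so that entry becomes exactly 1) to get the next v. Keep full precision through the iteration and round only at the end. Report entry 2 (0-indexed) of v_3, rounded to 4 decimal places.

Gv0 = (3.00000, 2.00000, 9.00000); divide by 9.00000 → v1 = (0.33333, 0.22222, 1.00000)
Gv1 = (2.55556, 3.00000, 1.66667); divide by 3.00000 → v2 = (0.85185, 1.00000, 0.55556)
Gv2 = (1.66667, 0.96296, 8.85185); divide by 8.85185 → v3 = (0.18828, 0.10879, 1.00000)
Requested entry of v3: 239/239 = 1.0000

1.0000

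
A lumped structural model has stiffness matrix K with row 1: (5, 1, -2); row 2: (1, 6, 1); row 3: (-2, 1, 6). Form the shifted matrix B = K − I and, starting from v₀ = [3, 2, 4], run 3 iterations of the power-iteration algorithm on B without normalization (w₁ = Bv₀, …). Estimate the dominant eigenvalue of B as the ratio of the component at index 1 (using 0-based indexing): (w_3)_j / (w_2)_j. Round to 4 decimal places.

μ ≈ 5.8785

B = K − I has rows (4, 1, -2); (1, 5, 1); (-2, 1, 5)
w1 = Bv₀ = (4·3 + 1·2 + (-2)·4; 1·3 + 5·2 + 1·4; (-2)·3 + 1·2 + 5·4) = (6, 17, 16)
w2 = Bw1 = (4·6 + 1·17 + (-2)·16; 1·6 + 5·17 + 1·16; (-2)·6 + 1·17 + 5·16) = (9, 107, 85)
w3 = Bw2 = (-27, 629, 514)
Ratio: 629/107 = 5.8785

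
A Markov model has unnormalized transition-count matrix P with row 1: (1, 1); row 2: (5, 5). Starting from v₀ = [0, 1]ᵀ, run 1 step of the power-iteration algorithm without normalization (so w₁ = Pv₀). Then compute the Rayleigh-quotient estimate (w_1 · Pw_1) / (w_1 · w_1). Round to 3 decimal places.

λ ≈ 6.000

w1 = Pv₀ = (1, 5)
Pw1 = (6, 30)
w1·Pw1 = 1·6 + 5·30 = 156; w1·w1 = 1·1 + 5·5 = 26
λ ≈ 156/26 = 6.000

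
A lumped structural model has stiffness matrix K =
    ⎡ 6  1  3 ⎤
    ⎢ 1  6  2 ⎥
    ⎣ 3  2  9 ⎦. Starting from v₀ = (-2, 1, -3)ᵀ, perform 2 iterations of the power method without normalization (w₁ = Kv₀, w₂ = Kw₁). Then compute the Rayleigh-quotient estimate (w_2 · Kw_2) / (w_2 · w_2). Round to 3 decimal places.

λ ≈ 11.586

w1 = Kv₀ = (6·(-2) + 1·1 + 3·(-3); 1·(-2) + 6·1 + 2·(-3); 3·(-2) + 2·1 + 9·(-3)) = (-20, -2, -31)
w2 = Kw1 = (6·(-20) + 1·(-2) + 3·(-31); 1·(-20) + 6·(-2) + 2·(-31); 3·(-20) + 2·(-2) + 9·(-31)) = (-215, -94, -343)
Kw2 = (-2413, -1465, -3920)
w2·Kw2 = (-215)·(-2413) + (-94)·(-1465) + (-343)·(-3920) = 2001065; w2·w2 = (-215)·(-215) + (-94)·(-94) + (-343)·(-343) = 172710
λ ≈ 2001065/172710 = 11.586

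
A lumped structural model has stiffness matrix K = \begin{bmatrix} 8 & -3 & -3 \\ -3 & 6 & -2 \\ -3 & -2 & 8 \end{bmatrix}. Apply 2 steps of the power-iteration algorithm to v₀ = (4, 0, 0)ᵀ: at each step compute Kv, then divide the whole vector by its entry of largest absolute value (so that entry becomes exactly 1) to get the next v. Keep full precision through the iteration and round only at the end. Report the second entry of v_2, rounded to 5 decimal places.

Kv0 = (32.000000, -12.000000, -12.000000); divide by 32.000000 → v1 = (1.000000, -0.375000, -0.375000)
Kv1 = (10.250000, -4.500000, -5.250000); divide by 10.250000 → v2 = (1.000000, -0.439024, -0.512195)
Requested entry of v2: -144/328 = -0.43902

-0.43902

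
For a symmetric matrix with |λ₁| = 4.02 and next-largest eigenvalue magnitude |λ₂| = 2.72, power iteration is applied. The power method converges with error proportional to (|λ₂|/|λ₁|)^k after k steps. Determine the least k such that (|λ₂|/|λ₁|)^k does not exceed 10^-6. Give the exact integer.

|λ₂/λ₁| = 2.72/4.02 = 0.67662
Need k ≥ ln(10^-6) / ln(0.67662) = -13.8155 / -0.3907 ≈ 35.365
Smallest integer k satisfying the bound: 36

36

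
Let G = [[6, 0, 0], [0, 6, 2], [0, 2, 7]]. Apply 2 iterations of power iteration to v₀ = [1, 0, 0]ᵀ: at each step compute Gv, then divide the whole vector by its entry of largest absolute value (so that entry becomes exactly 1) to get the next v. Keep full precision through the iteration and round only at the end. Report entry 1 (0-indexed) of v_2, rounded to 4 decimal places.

Gv0 = (6.00000, 0.00000, 0.00000); divide by 6.00000 → v1 = (1.00000, 0.00000, 0.00000)
Gv1 = (6.00000, 0.00000, 0.00000); divide by 6.00000 → v2 = (1.00000, 0.00000, 0.00000)
Requested entry of v2: 0/36 = 0.0000

0.0000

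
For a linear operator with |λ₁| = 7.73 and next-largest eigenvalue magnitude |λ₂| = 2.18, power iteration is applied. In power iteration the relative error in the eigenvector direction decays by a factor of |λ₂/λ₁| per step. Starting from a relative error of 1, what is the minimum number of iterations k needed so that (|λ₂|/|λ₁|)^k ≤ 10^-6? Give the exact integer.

11

|λ₂/λ₁| = 2.18/7.73 = 0.28202
Need k ≥ ln(10^-6) / ln(0.28202) = -13.8155 / -1.2658 ≈ 10.915
Smallest integer k satisfying the bound: 11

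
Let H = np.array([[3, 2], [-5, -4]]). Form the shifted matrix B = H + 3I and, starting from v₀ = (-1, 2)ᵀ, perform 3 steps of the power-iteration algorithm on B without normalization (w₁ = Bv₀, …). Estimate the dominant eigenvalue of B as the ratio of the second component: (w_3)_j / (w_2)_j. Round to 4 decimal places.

B = H + 3I has rows (6, 2); (-5, -1)
w1 = Bv₀ = (6·(-1) + 2·2; (-5)·(-1) + (-1)·2) = (-2, 3)
w2 = Bw1 = (6·(-2) + 2·3; (-5)·(-2) + (-1)·3) = (-6, 7)
w3 = Bw2 = (-22, 23)
Ratio: 23/7 = 3.2857

3.2857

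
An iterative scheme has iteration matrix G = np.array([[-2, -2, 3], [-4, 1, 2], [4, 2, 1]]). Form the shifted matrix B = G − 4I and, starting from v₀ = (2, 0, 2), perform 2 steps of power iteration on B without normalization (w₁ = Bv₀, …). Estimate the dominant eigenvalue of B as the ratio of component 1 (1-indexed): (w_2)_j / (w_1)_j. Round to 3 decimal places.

B = G − 4I has rows (-6, -2, 3); (-4, -3, 2); (4, 2, -3)
w1 = Bv₀ = (-6, -4, 2)
w2 = Bw1 = (50, 40, -38)
Ratio: 50/-6 = -8.333

-8.333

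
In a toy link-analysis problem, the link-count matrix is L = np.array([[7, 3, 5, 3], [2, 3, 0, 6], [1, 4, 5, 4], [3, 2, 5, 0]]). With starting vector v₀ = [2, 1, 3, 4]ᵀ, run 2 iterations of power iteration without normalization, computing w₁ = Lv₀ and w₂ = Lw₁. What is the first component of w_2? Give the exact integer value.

655

w1 = Lv₀ = (7·2 + 3·1 + 5·3 + 3·4; 2·2 + 3·1 + 0·3 + 6·4; 1·2 + 4·1 + 5·3 + 4·4; 3·2 + 2·1 + 5·3 + 0·4) = (44, 31, 37, 23)
w2 = Lw1 = (7·44 + 3·31 + 5·37 + 3·23; 2·44 + 3·31 + 0·37 + 6·23; 1·44 + 4·31 + 5·37 + 4·23; 3·44 + 2·31 + 5·37 + 0·23) = (655, 319, 445, 379)
The requested component of w2 is 655.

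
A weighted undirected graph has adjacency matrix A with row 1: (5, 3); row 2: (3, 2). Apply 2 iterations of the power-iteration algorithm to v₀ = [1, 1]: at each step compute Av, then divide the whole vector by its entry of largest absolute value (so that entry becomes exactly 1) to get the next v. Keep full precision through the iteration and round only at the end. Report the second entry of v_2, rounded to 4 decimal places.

0.6182

Av0 = (8.00000, 5.00000); divide by 8.00000 → v1 = (1.00000, 0.62500)
Av1 = (6.87500, 4.25000); divide by 6.87500 → v2 = (1.00000, 0.61818)
Requested entry of v2: 34/55 = 0.6182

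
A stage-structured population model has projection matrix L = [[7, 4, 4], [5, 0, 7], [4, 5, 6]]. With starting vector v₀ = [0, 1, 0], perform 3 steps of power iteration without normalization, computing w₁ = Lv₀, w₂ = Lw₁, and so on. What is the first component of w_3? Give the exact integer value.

w1 = Lv₀ = (7·0 + 4·1 + 4·0; 5·0 + 0·1 + 7·0; 4·0 + 5·1 + 6·0) = (4, 0, 5)
w2 = Lw1 = (7·4 + 4·0 + 4·5; 5·4 + 0·0 + 7·5; 4·4 + 5·0 + 6·5) = (48, 55, 46)
w3 = Lw2 = (740, 562, 743)
The requested component of w3 is 740.

740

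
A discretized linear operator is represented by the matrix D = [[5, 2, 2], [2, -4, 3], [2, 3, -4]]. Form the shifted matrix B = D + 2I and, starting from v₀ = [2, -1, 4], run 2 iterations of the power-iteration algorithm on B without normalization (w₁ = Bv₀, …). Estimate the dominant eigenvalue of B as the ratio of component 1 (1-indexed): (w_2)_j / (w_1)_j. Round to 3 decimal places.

μ ≈ 8.100

B = D + 2I has rows (7, 2, 2); (2, -2, 3); (2, 3, -2)
w1 = Bv₀ = (7·2 + 2·(-1) + 2·4; 2·2 + (-2)·(-1) + 3·4; 2·2 + 3·(-1) + (-2)·4) = (20, 18, -7)
w2 = Bw1 = (7·20 + 2·18 + 2·(-7); 2·20 + (-2)·18 + 3·(-7); 2·20 + 3·18 + (-2)·(-7)) = (162, -17, 108)
Ratio: 162/20 = 8.100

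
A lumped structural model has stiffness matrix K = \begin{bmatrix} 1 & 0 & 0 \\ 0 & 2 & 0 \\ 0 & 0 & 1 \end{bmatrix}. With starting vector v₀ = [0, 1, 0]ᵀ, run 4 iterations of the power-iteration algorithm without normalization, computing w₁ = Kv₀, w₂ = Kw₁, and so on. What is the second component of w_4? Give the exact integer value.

w1 = Kv₀ = (1·0 + 0·1 + 0·0; 0·0 + 2·1 + 0·0; 0·0 + 0·1 + 1·0) = (0, 2, 0)
w2 = Kw1 = (1·0 + 0·2 + 0·0; 0·0 + 2·2 + 0·0; 0·0 + 0·2 + 1·0) = (0, 4, 0)
w3 = Kw2 = (0, 8, 0)
w4 = Kw3 = (0, 16, 0)
The requested component of w4 is 16.

16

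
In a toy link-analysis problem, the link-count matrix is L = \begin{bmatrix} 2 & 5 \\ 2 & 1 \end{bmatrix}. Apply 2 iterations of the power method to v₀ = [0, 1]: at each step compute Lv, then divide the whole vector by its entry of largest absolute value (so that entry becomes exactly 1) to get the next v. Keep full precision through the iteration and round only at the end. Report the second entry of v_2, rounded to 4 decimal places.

0.7333

Lv0 = (5.00000, 1.00000); divide by 5.00000 → v1 = (1.00000, 0.20000)
Lv1 = (3.00000, 2.20000); divide by 3.00000 → v2 = (1.00000, 0.73333)
Requested entry of v2: 11/15 = 0.7333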